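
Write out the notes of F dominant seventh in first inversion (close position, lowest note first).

A, C, Eb, F

F dominant seventh is F–A–C–Eb. First inversion puts the third (A) in the bass, with the remaining tones above: A, C, Eb, F.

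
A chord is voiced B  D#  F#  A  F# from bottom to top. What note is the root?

B, D#, F#, A are the tones of a B dominant seventh chord (B–D#–F#–A), making B the root.

B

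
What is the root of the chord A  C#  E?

A

Reordering A, C#, E into stacked thirds gives A–C#–E; the bottom of that stack, A, is the root.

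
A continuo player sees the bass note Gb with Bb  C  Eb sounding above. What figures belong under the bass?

4/3

The notes Gb, Bb, C, Eb stack in thirds as C–Eb–Gb–Bb — a C half-diminished seventh chord. The bass Gb is the fifth, so this is second inversion: figured 4/3.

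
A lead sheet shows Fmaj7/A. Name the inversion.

Fmaj7/A means F major seventh with A in the bass. A is the third of F major seventh (F–A–C–E), so this is first inversion.

first inversion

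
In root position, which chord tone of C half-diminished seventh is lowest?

C

C half-diminished seventh is C–Eb–Gb–Bb. Root position places the root in the bass: C.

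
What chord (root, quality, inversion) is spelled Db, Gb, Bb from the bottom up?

Reducing to letter names: Db, Gb, Bb. These stack in thirds as Gb–Bb–Db — a Gb major triad.
Db is the fifth of Gb major; fifth in the bass means second inversion (figured bass 6/4).

Gb major, second inversion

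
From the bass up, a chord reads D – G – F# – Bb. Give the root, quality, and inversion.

G minor-major seventh, second inversion

The distinct note names are D, G, F#, Bb. Stacked in thirds they read G–Bb–D–F#, which is a minor-major seventh chord on G.
With the fifth (D) in the bass, the chord is in second inversion (figured bass 4/3).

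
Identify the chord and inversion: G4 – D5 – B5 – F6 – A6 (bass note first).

Reducing to letter names: G, D, B, F, A. These stack in thirds as G–B–D–F–A — a G dominant ninth chord.
With the root (G) in the bass, the chord is in root position.

G dominant ninth, root position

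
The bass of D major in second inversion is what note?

In second inversion the fifth is lowest. For D major (D–F#–A) that is A.

A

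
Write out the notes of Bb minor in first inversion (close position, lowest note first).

Db, F, Bb

Spelling Bb minor: Bb–Db–F. In first inversion the third is bass, giving Db, F, Bb from the bottom.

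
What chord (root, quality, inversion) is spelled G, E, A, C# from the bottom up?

A dominant seventh, third inversion

Reducing to letter names: G, E, A, C#. These stack in thirds as A–C#–E–G — an A dominant seventh chord.
With the seventh (G) in the bass, the chord is in third inversion (figured bass 4/2).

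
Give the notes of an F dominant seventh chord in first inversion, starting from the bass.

A, C, Eb, F

F dominant seventh is F–A–C–Eb. First inversion puts the third (A) in the bass, with the remaining tones above: A, C, Eb, F.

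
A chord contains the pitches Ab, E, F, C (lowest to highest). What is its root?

Ab, E, F, C are the tones of an F minor-major seventh chord (F–Ab–C–E), making F the root.

F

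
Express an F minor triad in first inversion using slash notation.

First inversion of F minor has the third (Ab) in the bass. As a slash chord: Fm/Ab.

Fm/Ab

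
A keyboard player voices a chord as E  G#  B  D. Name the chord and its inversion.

The distinct note names are E, G#, B, D. Stacked in thirds they read E–G#–B–D, which is a dominant seventh chord on E.
E is the root of E dominant seventh; root in the bass means root position (figured bass 7).

E dominant seventh, root position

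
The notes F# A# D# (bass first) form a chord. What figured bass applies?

6

The notes F#, A#, D# stack in thirds as D#–F#–A# — a D# minor triad. The bass F# is the third, so this is first inversion: figured 6.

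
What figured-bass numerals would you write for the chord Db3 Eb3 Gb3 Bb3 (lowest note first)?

4/2

The notes Db, Eb, Gb, Bb stack in thirds as Eb–Gb–Bb–Db — an Eb minor seventh chord. The bass Db is the seventh, so this is third inversion: figured 4/2.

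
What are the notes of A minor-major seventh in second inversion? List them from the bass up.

E, G#, A, C

The chord tones are A–C–E–G#. With the fifth (E) lowest for second inversion: E, G#, A, C.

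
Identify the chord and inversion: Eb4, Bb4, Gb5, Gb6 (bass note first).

The distinct note names are Eb, Bb, Gb. Stacked in thirds they read Eb–Gb–Bb, which is a minor triad on Eb.
Eb is the root of Eb minor; root in the bass means root position (figured bass 5/3).

Eb minor, root position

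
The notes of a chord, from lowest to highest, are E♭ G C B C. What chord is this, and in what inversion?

The distinct note names are Eb, G, C, B. Stacked in thirds they read C–Eb–G–B, which is a minor-major seventh chord on C.
The lowest note is Eb, the third of the chord, so this is first inversion (figured bass 6/5).

C minor-major seventh, first inversion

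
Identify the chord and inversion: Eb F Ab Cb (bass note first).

F half-diminished seventh, third inversion

The pitch classes Eb, F, Ab, Cb arrange in thirds as F–Ab–Cb–Eb: an F half-diminished seventh chord.
The lowest note is Eb, the seventh of the chord, so this is third inversion (figured bass 4/2).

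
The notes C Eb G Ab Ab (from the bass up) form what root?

The distinct letter names are C, Eb, G, Ab. Arranged as a stack of thirds they read Ab–C–Eb–G, so Ab is the root (an Ab major seventh chord).

Ab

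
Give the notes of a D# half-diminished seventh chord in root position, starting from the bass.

D# half-diminished seventh is D#–F#–A–C#. Root position puts the root (D#) in the bass, with the remaining tones above: D#, F#, A, C#.

D#, F#, A, C#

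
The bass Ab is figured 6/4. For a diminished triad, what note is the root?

D

The figures 6/4 mean the fifth of the chord is in the bass. If Ab is the fifth of a diminished triad, the root is D (chord tones D–F–Ab).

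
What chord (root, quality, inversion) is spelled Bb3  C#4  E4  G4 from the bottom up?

C# diminished seventh, third inversion

Reducing to letter names: Bb, C#, E, G. These stack in thirds as C#–E–G–Bb — a C# diminished seventh chord.
Bb is the seventh of C# diminished seventh; seventh in the bass means third inversion (figured bass 4/2).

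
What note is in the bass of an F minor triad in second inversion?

C

The fifth of F minor (F–Ab–C) is C; that is the bass in second inversion.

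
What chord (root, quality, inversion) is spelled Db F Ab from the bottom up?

The distinct note names are Db, F, Ab. Stacked in thirds they read Db–F–Ab, which is a major triad on Db.
With the root (Db) in the bass, the chord is in root position (figured bass 5/3).

Db major, root position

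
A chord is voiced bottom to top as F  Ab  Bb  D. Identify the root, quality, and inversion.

Bb dominant seventh, second inversion

The distinct note names are F, Ab, Bb, D. Stacked in thirds they read Bb–D–F–Ab, which is a dominant seventh chord on Bb.
The lowest note is F, the fifth of the chord, so this is second inversion (figured bass 4/3).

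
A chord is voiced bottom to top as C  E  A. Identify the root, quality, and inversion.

Reducing to letter names: C, E, A. These stack in thirds as A–C–E — an A minor triad.
C is the third of A minor; third in the bass means first inversion (figured bass 6).

A minor, first inversion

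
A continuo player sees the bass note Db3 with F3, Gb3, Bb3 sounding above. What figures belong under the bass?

The notes Db, F, Gb, Bb stack in thirds as Gb–Bb–Db–F — a Gb major seventh chord. The bass Db is the fifth, so this is second inversion: figured 4/3.

4/3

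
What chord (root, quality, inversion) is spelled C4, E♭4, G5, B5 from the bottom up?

C minor-major seventh, root position

The pitch classes C, Eb, G, B arrange in thirds as C–Eb–G–B: a C minor-major seventh chord.
The lowest note is C, the root of the chord, so this is root position (figured bass 7).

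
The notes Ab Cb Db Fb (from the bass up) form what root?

Db

Reordering Ab, Cb, Db, Fb into stacked thirds gives Db–Fb–Ab–Cb; the bottom of that stack, Db, is the root.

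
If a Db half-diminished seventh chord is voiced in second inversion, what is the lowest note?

Abb

Db half-diminished seventh is Db–Fb–Abb–Cb. Second inversion places the fifth in the bass: Abb.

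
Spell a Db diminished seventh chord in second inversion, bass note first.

Abb, Cbb, Db, Fb

The chord tones are Db–Fb–Abb–Cbb. With the fifth (Abb) lowest for second inversion: Abb, Cbb, Db, Fb.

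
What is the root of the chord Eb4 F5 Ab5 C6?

F

The distinct letter names are Eb, F, Ab, C. Arranged as a stack of thirds they read F–Ab–C–Eb, so F is the root (an F minor seventh chord).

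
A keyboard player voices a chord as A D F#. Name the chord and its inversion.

D major, second inversion

Reducing to letter names: A, D, F#. These stack in thirds as D–F#–A — a D major triad.
A is the fifth of D major; fifth in the bass means second inversion (figured bass 6/4).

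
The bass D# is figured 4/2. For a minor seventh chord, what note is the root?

E#

The figures 4/2 mean the seventh of the chord is in the bass. If D# is the seventh of a minor seventh chord, the root is E# (chord tones E#–G#–B#–D#).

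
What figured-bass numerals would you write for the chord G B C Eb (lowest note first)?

The notes G, B, C, Eb stack in thirds as C–Eb–G–B — a C minor-major seventh chord. The bass G is the fifth, so this is second inversion: figured 4/3.

4/3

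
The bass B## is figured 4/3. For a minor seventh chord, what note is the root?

The figures 4/3 mean the fifth of the chord is in the bass. If B## is the fifth of a minor seventh chord, the root is E## (chord tones E##–G##–B##–D##).

E##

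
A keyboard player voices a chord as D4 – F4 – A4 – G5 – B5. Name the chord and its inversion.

G dominant ninth, second inversion

The pitch classes D, F, A, G, B arrange in thirds as G–B–D–F–A: a G dominant ninth chord.
With the fifth (D) in the bass, the chord is in second inversion.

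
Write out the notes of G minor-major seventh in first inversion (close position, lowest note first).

Spelling G minor-major seventh: G–Bb–D–F#. In first inversion the third is bass, giving Bb, D, F#, G from the bottom.

Bb, D, F#, G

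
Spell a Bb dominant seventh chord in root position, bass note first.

Bb, D, F, Ab

Spelling Bb dominant seventh: Bb–D–F–Ab. In root position the root is bass, giving Bb, D, F, Ab from the bottom.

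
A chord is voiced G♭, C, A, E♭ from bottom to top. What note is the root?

A

The distinct letter names are Gb, C, A, Eb. Arranged as a stack of thirds they read A–C–Eb–Gb, so A is the root (an A diminished seventh chord).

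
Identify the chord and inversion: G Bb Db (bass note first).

G diminished, root position

The distinct note names are G, Bb, Db. Stacked in thirds they read G–Bb–Db, which is a diminished triad on G.
G is the root of G diminished; root in the bass means root position (figured bass 5/3).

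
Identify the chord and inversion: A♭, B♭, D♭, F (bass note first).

The distinct note names are Ab, Bb, Db, F. Stacked in thirds they read Bb–Db–F–Ab, which is a minor seventh chord on Bb.
Ab is the seventh of Bb minor seventh; seventh in the bass means third inversion (figured bass 4/2).

Bb minor seventh, third inversion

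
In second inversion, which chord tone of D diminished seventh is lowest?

The fifth of D diminished seventh (D–F–Ab–Cb) is Ab; that is the bass in second inversion.

Ab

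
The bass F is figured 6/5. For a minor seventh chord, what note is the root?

The figures 6/5 mean the third of the chord is in the bass. If F is the third of a minor seventh chord, the root is D (chord tones D–F–A–C).

D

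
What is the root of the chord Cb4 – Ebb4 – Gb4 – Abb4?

Abb

Cb, Ebb, Gb, Abb are the tones of an Abb major seventh chord (Abb–Cb–Ebb–Gb), making Abb the root.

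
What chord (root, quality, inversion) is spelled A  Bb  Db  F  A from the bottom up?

The distinct note names are A, Bb, Db, F. Stacked in thirds they read Bb–Db–F–A, which is a minor-major seventh chord on Bb.
A is the seventh of Bb minor-major seventh; seventh in the bass means third inversion (figured bass 4/2).

Bb minor-major seventh, third inversion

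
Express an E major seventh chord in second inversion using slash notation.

Second inversion of E major seventh has the fifth (B) in the bass. As a slash chord: Emaj7/B.

Emaj7/B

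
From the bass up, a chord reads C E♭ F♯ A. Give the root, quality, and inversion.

The distinct note names are C, Eb, F#, A. Stacked in thirds they read F#–A–C–Eb, which is a diminished seventh chord on F#.
C is the fifth of F# diminished seventh; fifth in the bass means second inversion (figured bass 4/3).

F# diminished seventh, second inversion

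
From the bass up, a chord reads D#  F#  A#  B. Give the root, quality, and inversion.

The distinct note names are D#, F#, A#, B. Stacked in thirds they read B–D#–F#–A#, which is a major seventh chord on B.
The lowest note is D#, the third of the chord, so this is first inversion (figured bass 6/5).

B major seventh, first inversion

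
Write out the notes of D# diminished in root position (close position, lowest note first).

The chord tones are D#–F#–A. With the root (D#) lowest for root position: D#, F#, A.

D#, F#, A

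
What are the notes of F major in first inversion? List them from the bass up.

A, C, F

The chord tones are F–A–C. With the third (A) lowest for first inversion: A, C, F.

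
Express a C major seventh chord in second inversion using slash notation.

Second inversion of C major seventh has the fifth (G) in the bass. As a slash chord: Cmaj7/G.

Cmaj7/G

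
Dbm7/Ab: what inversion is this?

Dbm7/Ab means Db minor seventh with Ab in the bass. Ab is the fifth of Db minor seventh (Db–Fb–Ab–Cb), so this is second inversion.

second inversion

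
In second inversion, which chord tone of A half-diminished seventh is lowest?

The fifth of A half-diminished seventh (A–C–Eb–G) is Eb; that is the bass in second inversion.

Eb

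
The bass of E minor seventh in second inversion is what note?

B

E minor seventh is E–G–B–D. Second inversion places the fifth in the bass: B.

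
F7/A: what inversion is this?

first inversion

F7/A means F dominant seventh with A in the bass. A is the third of F dominant seventh (F–A–C–Eb), so this is first inversion.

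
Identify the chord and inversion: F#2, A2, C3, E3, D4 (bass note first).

D dominant ninth, first inversion

Reducing to letter names: F#, A, C, E, D. These stack in thirds as D–F#–A–C–E — a D dominant ninth chord.
F# is the third of D dominant ninth; third in the bass means first inversion.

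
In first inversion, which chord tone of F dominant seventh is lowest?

A

The third of F dominant seventh (F–A–C–Eb) is A; that is the bass in first inversion.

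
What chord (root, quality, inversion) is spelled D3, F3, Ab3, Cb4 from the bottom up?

D diminished seventh, root position

The distinct note names are D, F, Ab, Cb. Stacked in thirds they read D–F–Ab–Cb, which is a diminished seventh chord on D.
With the root (D) in the bass, the chord is in root position (figured bass 7).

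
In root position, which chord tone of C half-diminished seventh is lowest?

C

In root position the root is lowest. For C half-diminished seventh (C–Eb–Gb–Bb) that is C.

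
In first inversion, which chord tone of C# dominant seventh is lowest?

E#

C# dominant seventh is C#–E#–G#–B. First inversion places the third in the bass: E#.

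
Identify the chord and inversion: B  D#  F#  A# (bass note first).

The pitch classes B, D#, F#, A# arrange in thirds as B–D#–F#–A#: a B major seventh chord.
With the root (B) in the bass, the chord is in root position (figured bass 7).

B major seventh, root position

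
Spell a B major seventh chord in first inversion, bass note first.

The chord tones are B–D#–F#–A#. With the third (D#) lowest for first inversion: D#, F#, A#, B.

D#, F#, A#, B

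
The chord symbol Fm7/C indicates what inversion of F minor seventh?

Fm7/C means F minor seventh with C in the bass. C is the fifth of F minor seventh (F–Ab–C–Eb), so this is second inversion.

second inversion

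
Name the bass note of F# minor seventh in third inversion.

In third inversion the seventh is lowest. For F# minor seventh (F#–A–C#–E) that is E.

E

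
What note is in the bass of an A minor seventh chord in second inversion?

A minor seventh is A–C–E–G. Second inversion places the fifth in the bass: E.

E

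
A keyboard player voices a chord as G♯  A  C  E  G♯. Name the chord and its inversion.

The distinct note names are G#, A, C, E. Stacked in thirds they read A–C–E–G#, which is a minor-major seventh chord on A.
With the seventh (G#) in the bass, the chord is in third inversion (figured bass 4/2).

A minor-major seventh, third inversion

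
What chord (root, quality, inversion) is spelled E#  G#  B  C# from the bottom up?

The distinct note names are E#, G#, B, C#. Stacked in thirds they read C#–E#–G#–B, which is a dominant seventh chord on C#.
E# is the third of C# dominant seventh; third in the bass means first inversion (figured bass 6/5).

C# dominant seventh, first inversion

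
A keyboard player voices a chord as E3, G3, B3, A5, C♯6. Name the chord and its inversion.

The distinct note names are E, G, B, A, C#. Stacked in thirds they read A–C#–E–G–B, which is a dominant ninth chord on A.
The lowest note is E, the fifth of the chord, so this is second inversion.

A dominant ninth, second inversion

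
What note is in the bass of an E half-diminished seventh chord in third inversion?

The seventh of E half-diminished seventh (E–G–Bb–D) is D; that is the bass in third inversion.

D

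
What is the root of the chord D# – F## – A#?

Reordering D#, F##, A# into stacked thirds gives D#–F##–A#; the bottom of that stack, D#, is the root.

D#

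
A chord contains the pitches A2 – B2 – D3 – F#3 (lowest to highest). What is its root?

B

The distinct letter names are A, B, D, F#. Arranged as a stack of thirds they read B–D–F#–A, so B is the root (a B minor seventh chord).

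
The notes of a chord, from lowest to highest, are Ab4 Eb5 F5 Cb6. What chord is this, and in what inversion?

The pitch classes Ab, Eb, F, Cb arrange in thirds as F–Ab–Cb–Eb: an F half-diminished seventh chord.
Ab is the third of F half-diminished seventh; third in the bass means first inversion (figured bass 6/5).

F half-diminished seventh, first inversion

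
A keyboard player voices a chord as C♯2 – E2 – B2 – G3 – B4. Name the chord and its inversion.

C# half-diminished seventh, root position

Reducing to letter names: C#, E, B, G. These stack in thirds as C#–E–G–B — a C# half-diminished seventh chord.
With the root (C#) in the bass, the chord is in root position (figured bass 7).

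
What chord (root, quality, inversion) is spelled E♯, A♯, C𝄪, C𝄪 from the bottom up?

Reducing to letter names: E#, A#, C##. These stack in thirds as A#–C##–E# — an A# major triad.
With the fifth (E#) in the bass, the chord is in second inversion (figured bass 6/4).

A# major, second inversion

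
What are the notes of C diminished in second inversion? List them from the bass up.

C diminished is C–Eb–Gb. Second inversion puts the fifth (Gb) in the bass, with the remaining tones above: Gb, C, Eb.

Gb, C, Eb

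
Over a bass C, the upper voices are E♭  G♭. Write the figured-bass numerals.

The notes C, Eb, Gb stack in thirds as C–Eb–Gb — a C diminished triad. The bass C is the root, so this is root position: figured 5/3.

5/3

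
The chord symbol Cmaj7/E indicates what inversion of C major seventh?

Cmaj7/E means C major seventh with E in the bass. E is the third of C major seventh (C–E–G–B), so this is first inversion.

first inversion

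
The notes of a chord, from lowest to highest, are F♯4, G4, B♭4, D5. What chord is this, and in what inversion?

G minor-major seventh, third inversion

The pitch classes F#, G, Bb, D arrange in thirds as G–Bb–D–F#: a G minor-major seventh chord.
The lowest note is F#, the seventh of the chord, so this is third inversion (figured bass 4/2).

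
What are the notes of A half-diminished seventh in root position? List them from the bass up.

A, C, Eb, G

A half-diminished seventh is A–C–Eb–G. Root position puts the root (A) in the bass, with the remaining tones above: A, C, Eb, G.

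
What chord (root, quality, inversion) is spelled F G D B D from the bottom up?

G dominant seventh, third inversion

The pitch classes F, G, D, B arrange in thirds as G–B–D–F: a G dominant seventh chord.
F is the seventh of G dominant seventh; seventh in the bass means third inversion (figured bass 4/2).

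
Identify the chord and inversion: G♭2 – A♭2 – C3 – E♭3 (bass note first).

Ab dominant seventh, third inversion

Reducing to letter names: Gb, Ab, C, Eb. These stack in thirds as Ab–C–Eb–Gb — an Ab dominant seventh chord.
Gb is the seventh of Ab dominant seventh; seventh in the bass means third inversion (figured bass 4/2).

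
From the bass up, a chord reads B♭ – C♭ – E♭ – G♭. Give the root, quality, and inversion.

Reducing to letter names: Bb, Cb, Eb, Gb. These stack in thirds as Cb–Eb–Gb–Bb — a Cb major seventh chord.
With the seventh (Bb) in the bass, the chord is in third inversion (figured bass 4/2).

Cb major seventh, third inversion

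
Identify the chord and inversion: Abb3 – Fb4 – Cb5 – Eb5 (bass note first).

Fb minor-major seventh, first inversion

Reducing to letter names: Abb, Fb, Cb, Eb. These stack in thirds as Fb–Abb–Cb–Eb — an Fb minor-major seventh chord.
The lowest note is Abb, the third of the chord, so this is first inversion (figured bass 6/5).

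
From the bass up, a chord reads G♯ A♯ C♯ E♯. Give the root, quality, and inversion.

A# minor seventh, third inversion

Reducing to letter names: G#, A#, C#, E#. These stack in thirds as A#–C#–E#–G# — an A# minor seventh chord.
With the seventh (G#) in the bass, the chord is in third inversion (figured bass 4/2).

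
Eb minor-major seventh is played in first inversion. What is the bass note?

Gb

In first inversion the third is lowest. For Eb minor-major seventh (Eb–Gb–Bb–D) that is Gb.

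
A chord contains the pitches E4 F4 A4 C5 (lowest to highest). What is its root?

E, F, A, C are the tones of an F major seventh chord (F–A–C–E), making F the root.

F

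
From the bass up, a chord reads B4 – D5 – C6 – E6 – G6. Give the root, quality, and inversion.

C major ninth, third inversion

The distinct note names are B, D, C, E, G. Stacked in thirds they read C–E–G–B–D, which is a major ninth chord on C.
B is the seventh of C major ninth; seventh in the bass means third inversion.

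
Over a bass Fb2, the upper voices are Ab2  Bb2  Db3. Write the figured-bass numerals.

The notes Fb, Ab, Bb, Db stack in thirds as Bb–Db–Fb–Ab — a Bb half-diminished seventh chord. The bass Fb is the fifth, so this is second inversion: figured 4/3.

4/3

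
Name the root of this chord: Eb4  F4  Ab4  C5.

The distinct letter names are Eb, F, Ab, C. Arranged as a stack of thirds they read F–Ab–C–Eb, so F is the root (an F minor seventh chord).

F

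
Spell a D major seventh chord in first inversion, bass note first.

The chord tones are D–F#–A–C#. With the third (F#) lowest for first inversion: F#, A, C#, D.

F#, A, C#, D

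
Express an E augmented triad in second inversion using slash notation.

Second inversion of E augmented has the fifth (B#) in the bass. As a slash chord: Eaug/B#.

Eaug/B#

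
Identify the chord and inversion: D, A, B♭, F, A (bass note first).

Bb major seventh, first inversion

The pitch classes D, A, Bb, F arrange in thirds as Bb–D–F–A: a Bb major seventh chord.
D is the third of Bb major seventh; third in the bass means first inversion (figured bass 6/5).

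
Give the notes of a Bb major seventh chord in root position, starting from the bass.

The chord tones are Bb–D–F–A. With the root (Bb) lowest for root position: Bb, D, F, A.

Bb, D, F, A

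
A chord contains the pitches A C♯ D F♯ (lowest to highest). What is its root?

A, C#, D, F# are the tones of a D major seventh chord (D–F#–A–C#), making D the root.

D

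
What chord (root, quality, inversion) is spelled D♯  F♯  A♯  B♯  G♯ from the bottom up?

The pitch classes D#, F#, A#, B#, G# arrange in thirds as G#–B#–D#–F#–A#: a G# dominant ninth chord.
With the fifth (D#) in the bass, the chord is in second inversion.

G# dominant ninth, second inversion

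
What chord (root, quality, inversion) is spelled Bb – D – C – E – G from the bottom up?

Reducing to letter names: Bb, D, C, E, G. These stack in thirds as C–E–G–Bb–D — a C dominant ninth chord.
Bb is the seventh of C dominant ninth; seventh in the bass means third inversion.

C dominant ninth, third inversion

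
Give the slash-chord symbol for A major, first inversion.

First inversion of A major has the third (C#) in the bass. As a slash chord: AM/C#.

AM/C#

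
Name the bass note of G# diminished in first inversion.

B

G# diminished is G#–B–D. First inversion places the third in the bass: B.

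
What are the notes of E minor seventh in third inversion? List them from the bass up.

D, E, G, B

Spelling E minor seventh: E–G–B–D. In third inversion the seventh is bass, giving D, E, G, B from the bottom.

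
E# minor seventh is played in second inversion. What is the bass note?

The fifth of E# minor seventh (E#–G#–B#–D#) is B#; that is the bass in second inversion.

B#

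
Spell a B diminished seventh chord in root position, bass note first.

The chord tones are B–D–F–Ab. With the root (B) lowest for root position: B, D, F, Ab.

B, D, F, Ab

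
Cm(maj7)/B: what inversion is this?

third inversion

Cm(maj7)/B means C minor-major seventh with B in the bass. B is the seventh of C minor-major seventh (C–Eb–G–B), so this is third inversion.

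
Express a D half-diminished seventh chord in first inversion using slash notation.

Dø7/F

First inversion of D half-diminished seventh has the third (F) in the bass. As a slash chord: Dø7/F.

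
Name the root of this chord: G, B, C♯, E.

The distinct letter names are G, B, C#, E. Arranged as a stack of thirds they read C#–E–G–B, so C# is the root (a C# half-diminished seventh chord).

C#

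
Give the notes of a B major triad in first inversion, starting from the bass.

The chord tones are B–D#–F#. With the third (D#) lowest for first inversion: D#, F#, B.

D#, F#, B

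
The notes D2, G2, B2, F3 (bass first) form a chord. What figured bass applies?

4/3

The notes D, G, B, F stack in thirds as G–B–D–F — a G dominant seventh chord. The bass D is the fifth, so this is second inversion: figured 4/3.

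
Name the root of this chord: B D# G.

The distinct letter names are B, D#, G. Arranged as a stack of thirds they read G–B–D#, so G is the root (a G augmented triad).

G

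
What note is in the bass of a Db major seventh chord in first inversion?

F

Db major seventh is Db–F–Ab–C. First inversion places the third in the bass: F.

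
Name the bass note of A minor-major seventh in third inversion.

G#

A minor-major seventh is A–C–E–G#. Third inversion places the seventh in the bass: G#.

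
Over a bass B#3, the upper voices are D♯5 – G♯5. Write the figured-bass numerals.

6

The notes B#, D#, G# stack in thirds as G#–B#–D# — a G# major triad. The bass B# is the third, so this is first inversion: figured 6.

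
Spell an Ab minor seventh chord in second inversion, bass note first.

Eb, Gb, Ab, Cb

Ab minor seventh is Ab–Cb–Eb–Gb. Second inversion puts the fifth (Eb) in the bass, with the remaining tones above: Eb, Gb, Ab, Cb.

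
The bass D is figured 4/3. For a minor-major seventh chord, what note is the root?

G

The figures 4/3 mean the fifth of the chord is in the bass. If D is the fifth of a minor-major seventh chord, the root is G (chord tones G–Bb–D–F#).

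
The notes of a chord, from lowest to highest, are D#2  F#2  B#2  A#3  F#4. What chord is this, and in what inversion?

The pitch classes D#, F#, B#, A# arrange in thirds as B#–D#–F#–A#: a B# half-diminished seventh chord.
With the third (D#) in the bass, the chord is in first inversion (figured bass 6/5).

B# half-diminished seventh, first inversion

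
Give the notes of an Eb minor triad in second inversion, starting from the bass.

Spelling Eb minor: Eb–Gb–Bb. In second inversion the fifth is bass, giving Bb, Eb, Gb from the bottom.

Bb, Eb, Gb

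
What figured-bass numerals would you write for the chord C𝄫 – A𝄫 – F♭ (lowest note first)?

6/4

The notes Cbb, Abb, Fb stack in thirds as Fb–Abb–Cbb — an Fb diminished triad. The bass Cbb is the fifth, so this is second inversion: figured 6/4.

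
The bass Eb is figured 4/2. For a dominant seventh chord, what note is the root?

F

The figures 4/2 mean the seventh of the chord is in the bass. If Eb is the seventh of a dominant seventh chord, the root is F (chord tones F–A–C–Eb).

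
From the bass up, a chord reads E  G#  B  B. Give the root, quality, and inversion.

E major, root position

Reducing to letter names: E, G#, B. These stack in thirds as E–G#–B — an E major triad.
With the root (E) in the bass, the chord is in root position (figured bass 5/3).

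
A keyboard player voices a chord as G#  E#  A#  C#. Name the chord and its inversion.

The distinct note names are G#, E#, A#, C#. Stacked in thirds they read A#–C#–E#–G#, which is a minor seventh chord on A#.
The lowest note is G#, the seventh of the chord, so this is third inversion (figured bass 4/2).

A# minor seventh, third inversion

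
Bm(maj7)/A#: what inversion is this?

Bm(maj7)/A# means B minor-major seventh with A# in the bass. A# is the seventh of B minor-major seventh (B–D–F#–A#), so this is third inversion.

third inversion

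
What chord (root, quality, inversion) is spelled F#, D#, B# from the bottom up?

B# diminished, second inversion

The distinct note names are F#, D#, B#. Stacked in thirds they read B#–D#–F#, which is a diminished triad on B#.
The lowest note is F#, the fifth of the chord, so this is second inversion (figured bass 6/4).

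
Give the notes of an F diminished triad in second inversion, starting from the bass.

Spelling F diminished: F–Ab–Cb. In second inversion the fifth is bass, giving Cb, F, Ab from the bottom.

Cb, F, Ab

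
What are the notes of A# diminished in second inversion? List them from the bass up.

A# diminished is A#–C#–E. Second inversion puts the fifth (E) in the bass, with the remaining tones above: E, A#, C#.

E, A#, C#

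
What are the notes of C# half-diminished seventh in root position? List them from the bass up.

Spelling C# half-diminished seventh: C#–E–G–B. In root position the root is bass, giving C#, E, G, B from the bottom.

C#, E, G, B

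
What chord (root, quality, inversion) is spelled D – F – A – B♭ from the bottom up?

The distinct note names are D, F, A, Bb. Stacked in thirds they read Bb–D–F–A, which is a major seventh chord on Bb.
With the third (D) in the bass, the chord is in first inversion (figured bass 6/5).

Bb major seventh, first inversion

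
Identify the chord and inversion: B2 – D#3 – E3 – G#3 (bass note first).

Reducing to letter names: B, D#, E, G#. These stack in thirds as E–G#–B–D# — an E major seventh chord.
The lowest note is B, the fifth of the chord, so this is second inversion (figured bass 4/3).

E major seventh, second inversion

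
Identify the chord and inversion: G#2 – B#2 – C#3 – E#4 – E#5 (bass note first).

C# major seventh, second inversion

The distinct note names are G#, B#, C#, E#. Stacked in thirds they read C#–E#–G#–B#, which is a major seventh chord on C#.
The lowest note is G#, the fifth of the chord, so this is second inversion (figured bass 4/3).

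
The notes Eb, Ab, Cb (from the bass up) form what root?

Eb, Ab, Cb are the tones of an Ab minor triad (Ab–Cb–Eb), making Ab the root.

Ab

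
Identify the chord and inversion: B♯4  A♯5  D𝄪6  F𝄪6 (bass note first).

B# dominant seventh, root position

The distinct note names are B#, A#, D##, F##. Stacked in thirds they read B#–D##–F##–A#, which is a dominant seventh chord on B#.
With the root (B#) in the bass, the chord is in root position (figured bass 7).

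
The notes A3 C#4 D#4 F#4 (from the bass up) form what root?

Reordering A, C#, D#, F# into stacked thirds gives D#–F#–A–C#; the bottom of that stack, D#, is the root.

D#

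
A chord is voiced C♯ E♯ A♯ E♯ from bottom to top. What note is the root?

A#

Reordering C#, E#, A# into stacked thirds gives A#–C#–E#; the bottom of that stack, A#, is the root.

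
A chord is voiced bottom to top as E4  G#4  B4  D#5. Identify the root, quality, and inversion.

E major seventh, root position

The pitch classes E, G#, B, D# arrange in thirds as E–G#–B–D#: an E major seventh chord.
The lowest note is E, the root of the chord, so this is root position (figured bass 7).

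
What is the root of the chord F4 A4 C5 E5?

F

The distinct letter names are F, A, C, E. Arranged as a stack of thirds they read F–A–C–E, so F is the root (an F major seventh chord).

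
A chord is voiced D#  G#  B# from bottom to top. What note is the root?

G#

The distinct letter names are D#, G#, B#. Arranged as a stack of thirds they read G#–B#–D#, so G# is the root (a G# major triad).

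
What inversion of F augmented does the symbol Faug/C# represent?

second inversion

Faug/C# means F augmented with C# in the bass. C# is the fifth of F augmented (F–A–C#), so this is second inversion.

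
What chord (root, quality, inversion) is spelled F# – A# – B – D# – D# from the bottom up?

B major seventh, second inversion

The distinct note names are F#, A#, B, D#. Stacked in thirds they read B–D#–F#–A#, which is a major seventh chord on B.
With the fifth (F#) in the bass, the chord is in second inversion (figured bass 4/3).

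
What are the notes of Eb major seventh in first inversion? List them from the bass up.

Spelling Eb major seventh: Eb–G–Bb–D. In first inversion the third is bass, giving G, Bb, D, Eb from the bottom.

G, Bb, D, Eb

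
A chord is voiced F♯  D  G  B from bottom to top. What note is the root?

G

The distinct letter names are F#, D, G, B. Arranged as a stack of thirds they read G–B–D–F#, so G is the root (a G major seventh chord).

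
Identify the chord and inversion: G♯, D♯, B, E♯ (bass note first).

E# half-diminished seventh, first inversion

Reducing to letter names: G#, D#, B, E#. These stack in thirds as E#–G#–B–D# — an E# half-diminished seventh chord.
The lowest note is G#, the third of the chord, so this is first inversion (figured bass 6/5).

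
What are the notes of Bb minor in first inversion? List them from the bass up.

Bb minor is Bb–Db–F. First inversion puts the third (Db) in the bass, with the remaining tones above: Db, F, Bb.

Db, F, Bb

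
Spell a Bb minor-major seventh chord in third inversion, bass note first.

A, Bb, Db, F

Spelling Bb minor-major seventh: Bb–Db–F–A. In third inversion the seventh is bass, giving A, Bb, Db, F from the bottom.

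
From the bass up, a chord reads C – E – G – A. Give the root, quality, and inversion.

Reducing to letter names: C, E, G, A. These stack in thirds as A–C–E–G — an A minor seventh chord.
With the third (C) in the bass, the chord is in first inversion (figured bass 6/5).

A minor seventh, first inversion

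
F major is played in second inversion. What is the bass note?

C

In second inversion the fifth is lowest. For F major (F–A–C) that is C.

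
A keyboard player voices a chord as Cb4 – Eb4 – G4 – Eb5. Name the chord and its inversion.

Cb augmented, root position

The pitch classes Cb, Eb, G arrange in thirds as Cb–Eb–G: a Cb augmented triad.
The lowest note is Cb, the root of the chord, so this is root position (figured bass 5/3).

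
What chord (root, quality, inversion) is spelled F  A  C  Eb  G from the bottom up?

F dominant ninth, root position

The pitch classes F, A, C, Eb, G arrange in thirds as F–A–C–Eb–G: an F dominant ninth chord.
F is the root of F dominant ninth; root in the bass means root position.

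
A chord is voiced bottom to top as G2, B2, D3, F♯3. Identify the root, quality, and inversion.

G major seventh, root position

The distinct note names are G, B, D, F#. Stacked in thirds they read G–B–D–F#, which is a major seventh chord on G.
The lowest note is G, the root of the chord, so this is root position (figured bass 7).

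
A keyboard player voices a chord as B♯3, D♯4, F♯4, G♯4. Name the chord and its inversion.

The distinct note names are B#, D#, F#, G#. Stacked in thirds they read G#–B#–D#–F#, which is a dominant seventh chord on G#.
The lowest note is B#, the third of the chord, so this is first inversion (figured bass 6/5).

G# dominant seventh, first inversion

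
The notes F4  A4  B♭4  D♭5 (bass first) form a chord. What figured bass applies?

The notes F, A, Bb, Db stack in thirds as Bb–Db–F–A — a Bb minor-major seventh chord. The bass F is the fifth, so this is second inversion: figured 4/3.

4/3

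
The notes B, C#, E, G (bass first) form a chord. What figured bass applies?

The notes B, C#, E, G stack in thirds as C#–E–G–B — a C# half-diminished seventh chord. The bass B is the seventh, so this is third inversion: figured 4/2.

4/2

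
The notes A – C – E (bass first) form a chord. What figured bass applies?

5/3

The notes A, C, E stack in thirds as A–C–E — an A minor triad. The bass A is the root, so this is root position: figured 5/3.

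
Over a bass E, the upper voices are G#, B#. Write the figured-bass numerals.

5/3

The notes E, G#, B# stack in thirds as E–G#–B# — an E augmented triad. The bass E is the root, so this is root position: figured 5/3.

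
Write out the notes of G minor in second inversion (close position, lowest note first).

The chord tones are G–Bb–D. With the fifth (D) lowest for second inversion: D, G, Bb.

D, G, Bb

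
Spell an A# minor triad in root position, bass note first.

The chord tones are A#–C#–E#. With the root (A#) lowest for root position: A#, C#, E#.

A#, C#, E#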